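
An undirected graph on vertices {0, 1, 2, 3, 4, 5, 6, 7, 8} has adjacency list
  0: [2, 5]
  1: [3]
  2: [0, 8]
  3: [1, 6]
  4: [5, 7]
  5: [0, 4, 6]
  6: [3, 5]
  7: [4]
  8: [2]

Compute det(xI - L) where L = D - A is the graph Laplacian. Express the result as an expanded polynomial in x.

x^9 - 16x^8 + 104x^7 - 354x^6 + 677x^5 - 724x^4 + 405x^3 - 102x^2 + 9x

Each diagonal entry of L is the vertex degree and each off-diagonal entry is -1 where an edge is present, 0 otherwise; in the order [0, 1, 2, 3, 4, 5, 6, 7, 8] the diagonal is [2, 1, 2, 2, 2, 3, 2, 1, 1]. Computing det(xI - L) by cofactor expansion (or equivalently via sum-over-permutations) gives x^9 - 16x^8 + 104x^7 - 354x^6 + 677x^5 - 724x^4 + 405x^3 - 102x^2 + 9x. The constant term is 0 because L is singular (the all-ones vector lies in its kernel). The eigenvalues sum to 16, which equals trace(L) = 2|E|.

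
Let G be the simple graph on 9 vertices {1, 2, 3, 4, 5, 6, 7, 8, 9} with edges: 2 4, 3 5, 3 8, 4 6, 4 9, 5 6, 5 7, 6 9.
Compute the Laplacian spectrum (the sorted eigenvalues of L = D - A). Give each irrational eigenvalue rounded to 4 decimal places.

[0, 0, 0.2588, 0.6436, 1.1385, 2.1603, 3.1943, 3.8943, 4.7103]

Reading degrees in the order [1, 2, 3, 4, 5, 6, 7, 8, 9] gives [0, 1, 2, 3, 3, 3, 1, 1, 2]; set D = diag(0, 1, 2, 3, 3, 3, 1, 1, 2) and form L = D - A. Since every row of L sums to 0, the all-ones vector is in the kernel and 0 is an eigenvalue. The 2 zero eigenvalues correspond to the 2 connected components. There are 2 zeros in the spectrum, matching the 2 components.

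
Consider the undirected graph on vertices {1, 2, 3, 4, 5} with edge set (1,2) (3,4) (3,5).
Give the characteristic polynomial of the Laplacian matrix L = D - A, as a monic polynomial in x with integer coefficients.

With the vertex order [1, 2, 3, 4, 5], the degrees are [1, 1, 2, 1, 1], giving D = diag(1, 1, 2, 1, 1) and L = D - A. Computing det(xI - L) by cofactor expansion (or equivalently via sum-over-permutations) gives x^5 - 6x^4 + 11x^3 - 6x^2. Since p(0) = det(-L) = 0, x divides p(x). There are 2 zeros in the spectrum, matching the 2 components. The eigenvalues sum to 6, which equals trace(L) = 2|E|.

x^5 - 6x^4 + 11x^3 - 6x^2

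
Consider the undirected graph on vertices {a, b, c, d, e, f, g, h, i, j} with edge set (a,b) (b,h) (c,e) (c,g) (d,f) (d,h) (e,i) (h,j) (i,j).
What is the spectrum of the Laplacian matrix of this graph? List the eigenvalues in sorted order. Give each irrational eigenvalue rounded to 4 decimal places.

Each diagonal entry of L is the vertex degree and each off-diagonal entry is -1 where an edge is present, 0 otherwise; in the order [a, b, c, d, e, f, g, h, i, j] the diagonal is [1, 2, 2, 2, 2, 1, 1, 3, 2, 2]. The multiplicity of 0 as a Laplacian eigenvalue equals the number of connected components. By the matrix-tree theorem the graph has (1/10) * product of the nonzero eigenvalues = 1 spanning tree.

[0, 0.1277, 0.3820, 0.6297, 1.3820, 2, 2.6180, 2.7968, 3.6180, 4.4458]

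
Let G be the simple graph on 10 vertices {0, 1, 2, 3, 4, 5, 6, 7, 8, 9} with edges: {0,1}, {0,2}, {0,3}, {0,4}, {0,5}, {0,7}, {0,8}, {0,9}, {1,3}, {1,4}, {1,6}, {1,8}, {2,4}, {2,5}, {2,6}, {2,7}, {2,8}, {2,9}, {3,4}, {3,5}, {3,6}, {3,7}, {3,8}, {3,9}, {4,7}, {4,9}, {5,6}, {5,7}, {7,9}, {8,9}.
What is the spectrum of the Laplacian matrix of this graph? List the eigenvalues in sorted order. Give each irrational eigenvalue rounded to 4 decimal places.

Reading degrees in the order [0, 1, 2, 3, 4, 5, 6, 7, 8, 9] gives [8, 5, 7, 8, 6, 5, 4, 6, 5, 6]; set D = diag(8, 5, 7, 8, 6, 5, 4, 6, 5, 6) and form L = D - A. Diagonalising L (or applying a numerical eigensolver to the 10x10 matrix) gives the spectrum above. The largest eigenvalue, 9.6355, is at most the vertex count 10.

[0, 3.5170, 4.1223, 5.2887, 5.8066, 7.2288, 7.4281, 7.9234, 9.0497, 9.6355]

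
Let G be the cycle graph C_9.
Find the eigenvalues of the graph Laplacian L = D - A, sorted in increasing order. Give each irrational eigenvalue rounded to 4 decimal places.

The graph has 9 vertices and degree multiset [2, 2, 2, 2, 2, 2, 2, 2, 2]; D is the diagonal matrix of degrees and L = D - A. The multiplicity of 0 as a Laplacian eigenvalue equals the number of connected components. By the matrix-tree theorem the graph has (1/9) * product of the nonzero eigenvalues = 9 spanning trees. The eigenvalues sum to 18, which equals trace(L) = 2|E|.

[0, 0.4679, 0.4679, 1.6527, 1.6527, 3, 3, 3.8794, 3.8794]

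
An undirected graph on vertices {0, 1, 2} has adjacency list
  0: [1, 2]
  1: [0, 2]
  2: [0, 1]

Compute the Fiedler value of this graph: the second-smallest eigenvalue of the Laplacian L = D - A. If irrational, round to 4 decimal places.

Each diagonal entry of L is the vertex degree and each off-diagonal entry is -1 where an edge is present, 0 otherwise; in the order [0, 1, 2] the diagonal is [2, 2, 2]. The sorted Laplacian eigenvalues are [0, 3, 3]; the algebraic connectivity is the second entry, 3.

3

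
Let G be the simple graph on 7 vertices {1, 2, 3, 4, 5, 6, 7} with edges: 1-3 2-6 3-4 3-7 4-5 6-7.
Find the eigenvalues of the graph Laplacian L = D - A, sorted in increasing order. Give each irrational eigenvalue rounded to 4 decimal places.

[0, 0.2603, 0.6262, 1.4055, 2.2742, 3.0996, 4.3342]

Reading degrees in the order [1, 2, 3, 4, 5, 6, 7] gives [1, 1, 3, 2, 1, 2, 2]; set D = diag(1, 1, 3, 2, 1, 2, 2) and form L = D - A. The multiplicity of 0 as a Laplacian eigenvalue equals the number of connected components. The single zero eigenvalue shows the graph is connected. The largest eigenvalue, 4.3342, is at most the vertex count 7.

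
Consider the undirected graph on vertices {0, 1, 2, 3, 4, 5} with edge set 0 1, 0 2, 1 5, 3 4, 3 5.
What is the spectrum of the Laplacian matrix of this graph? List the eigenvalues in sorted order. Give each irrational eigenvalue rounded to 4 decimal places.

[0, 0.2679, 1, 2, 3, 3.7321]

Each diagonal entry of L is the vertex degree and each off-diagonal entry is -1 where an edge is present, 0 otherwise; in the order [0, 1, 2, 3, 4, 5] the diagonal is [2, 2, 1, 2, 1, 2]. Diagonalising L (or applying a numerical eigensolver to the 6x6 matrix) gives the spectrum above. The single zero eigenvalue shows the graph is connected. The eigenvalues sum to 10, which equals trace(L) = 2|E|.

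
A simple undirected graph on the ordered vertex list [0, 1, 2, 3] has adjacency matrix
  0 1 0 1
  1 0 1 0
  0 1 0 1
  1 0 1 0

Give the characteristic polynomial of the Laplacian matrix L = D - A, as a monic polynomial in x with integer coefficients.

Each diagonal entry of L is the vertex degree and each off-diagonal entry is -1 where an edge is present, 0 otherwise; in the order [0, 1, 2, 3] the diagonal is [2, 2, 2, 2]. Computing det(xI - L) by cofactor expansion (or equivalently via sum-over-permutations) gives x^4 - 8x^3 + 20x^2 - 16x. Since p(0) = det(-L) = 0, x divides p(x).

x^4 - 8x^3 + 20x^2 - 16x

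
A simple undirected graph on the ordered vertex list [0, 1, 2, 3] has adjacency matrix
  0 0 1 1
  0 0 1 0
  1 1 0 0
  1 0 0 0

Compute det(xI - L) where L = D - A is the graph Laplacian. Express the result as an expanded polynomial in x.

x^4 - 6x^3 + 10x^2 - 4x

Reading degrees in the order [0, 1, 2, 3] gives [2, 1, 2, 1]; set D = diag(2, 1, 2, 1) and form L = D - A. L has integer entries, so p(x) = det(xI - L) has integer coefficients. Expanding the determinant yields x^4 - 6x^3 + 10x^2 - 4x. The constant term is 0 because L is singular (the all-ones vector lies in its kernel). The largest eigenvalue, 3.4142, is at most the vertex count 4.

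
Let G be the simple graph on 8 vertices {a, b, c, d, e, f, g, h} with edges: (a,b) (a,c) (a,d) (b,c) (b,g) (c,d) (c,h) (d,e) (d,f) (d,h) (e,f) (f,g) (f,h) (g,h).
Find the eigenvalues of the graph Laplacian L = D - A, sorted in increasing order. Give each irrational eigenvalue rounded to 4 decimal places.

[0, 1.4137, 2.1991, 3.1044, 4.2297, 5.0753, 5.7192, 6.2586]

Each diagonal entry of L is the vertex degree and each off-diagonal entry is -1 where an edge is present, 0 otherwise; in the order [a, b, c, d, e, f, g, h] the diagonal is [3, 3, 4, 5, 2, 4, 3, 4]. L is symmetric positive semidefinite, so every eigenvalue is real and nonnegative. The eigenvalues sum to 28, which equals trace(L) = 2|E|.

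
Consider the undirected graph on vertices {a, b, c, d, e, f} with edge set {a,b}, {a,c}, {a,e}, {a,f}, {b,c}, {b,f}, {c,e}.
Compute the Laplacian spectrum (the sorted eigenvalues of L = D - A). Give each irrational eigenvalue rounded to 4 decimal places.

Each diagonal entry of L is the vertex degree and each off-diagonal entry is -1 where an edge is present, 0 otherwise; in the order [a, b, c, d, e, f] the diagonal is [4, 3, 3, 0, 2, 2]. L is symmetric positive semidefinite, so every eigenvalue is real and nonnegative. The 2 zero eigenvalues correspond to the 2 connected components. The eigenvalues sum to 14, which equals trace(L) = 2|E|.

[0, 0, 1.5858, 3, 4.4142, 5]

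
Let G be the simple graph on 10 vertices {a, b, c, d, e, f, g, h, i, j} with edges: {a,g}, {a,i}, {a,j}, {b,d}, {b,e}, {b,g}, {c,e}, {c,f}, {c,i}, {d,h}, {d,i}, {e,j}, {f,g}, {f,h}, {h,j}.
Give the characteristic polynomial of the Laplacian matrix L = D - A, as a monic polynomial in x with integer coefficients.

x^10 - 30x^9 + 390x^8 - 2880x^7 + 13305x^6 - 39882x^5 + 77640x^4 - 94800x^3 + 66000x^2 - 20000x

Reading degrees in the order [a, b, c, d, e, f, g, h, i, j] gives [3, 3, 3, 3, 3, 3, 3, 3, 3, 3]; set D = diag(3, 3, 3, 3, 3, 3, 3, 3, 3, 3) and form L = D - A. L has integer entries, so p(x) = det(xI - L) has integer coefficients. Expanding the determinant yields x^10 - 30x^9 + 390x^8 - 2880x^7 + 13305x^6 - 39882x^5 + 77640x^4 - 94800x^3 + 66000x^2 - 20000x. The coefficient of x^9 equals -trace(L) = -30, matching the sum of degrees. The eigenvalues sum to 30, which equals trace(L) = 2|E|. There is one zero in the spectrum, matching the 1 component.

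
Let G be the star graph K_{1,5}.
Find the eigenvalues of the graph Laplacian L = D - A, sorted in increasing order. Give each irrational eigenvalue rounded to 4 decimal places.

The graph has 6 vertices and degree multiset [5, 1, 1, 1, 1, 1]; D is the diagonal matrix of degrees and L = D - A. Diagonalising L (or applying a numerical eigensolver to the 6x6 matrix) gives the spectrum above. The largest eigenvalue, 6, is at most the vertex count 6.

[0, 1, 1, 1, 1, 6]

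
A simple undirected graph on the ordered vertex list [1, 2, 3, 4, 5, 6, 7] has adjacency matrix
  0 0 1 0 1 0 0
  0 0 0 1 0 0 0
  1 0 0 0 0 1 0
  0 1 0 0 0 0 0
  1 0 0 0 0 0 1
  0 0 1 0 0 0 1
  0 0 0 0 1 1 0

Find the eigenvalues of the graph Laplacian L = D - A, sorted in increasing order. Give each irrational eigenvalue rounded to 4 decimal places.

Reading degrees in the order [1, 2, 3, 4, 5, 6, 7] gives [2, 1, 2, 1, 2, 2, 2]; set D = diag(2, 1, 2, 1, 2, 2, 2) and form L = D - A. Since every row of L sums to 0, the all-ones vector is in the kernel and 0 is an eigenvalue. The 2 zero eigenvalues correspond to the 2 connected components.

[0, 0, 1.3820, 1.3820, 2, 3.6180, 3.6180]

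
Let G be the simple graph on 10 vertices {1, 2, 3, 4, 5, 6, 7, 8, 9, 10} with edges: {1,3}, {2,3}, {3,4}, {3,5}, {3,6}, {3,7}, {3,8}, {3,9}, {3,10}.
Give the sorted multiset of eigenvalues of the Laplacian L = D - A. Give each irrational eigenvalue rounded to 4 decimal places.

With the vertex order [1, 2, 3, 4, 5, 6, 7, 8, 9, 10], the degrees are [1, 1, 9, 1, 1, 1, 1, 1, 1, 1], giving D = diag(1, 1, 9, 1, 1, 1, 1, 1, 1, 1) and L = D - A. The multiplicity of 0 as a Laplacian eigenvalue equals the number of connected components. The single zero eigenvalue shows the graph is connected. The eigenvalues sum to 18, which equals trace(L) = 2|E|.

[0, 1, 1, 1, 1, 1, 1, 1, 1, 10]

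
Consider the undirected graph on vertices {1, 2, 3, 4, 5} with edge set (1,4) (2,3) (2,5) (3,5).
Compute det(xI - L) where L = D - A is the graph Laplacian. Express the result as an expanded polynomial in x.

With the vertex order [1, 2, 3, 4, 5], the degrees are [1, 2, 2, 1, 2], giving D = diag(1, 2, 2, 1, 2) and L = D - A. L has integer entries, so p(x) = det(xI - L) has integer coefficients. Expanding the determinant yields x^5 - 8x^4 + 21x^3 - 18x^2. The coefficient of x^4 equals -trace(L) = -8, matching the sum of degrees. The eigenvalues sum to 8, which equals trace(L) = 2|E|. The largest eigenvalue, 3, is at most the vertex count 5.

x^5 - 8x^4 + 21x^3 - 18x^2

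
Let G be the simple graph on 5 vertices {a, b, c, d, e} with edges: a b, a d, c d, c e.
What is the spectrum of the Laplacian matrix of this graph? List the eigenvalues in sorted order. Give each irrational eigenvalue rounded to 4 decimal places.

[0, 0.3820, 1.3820, 2.6180, 3.6180]

Reading degrees in the order [a, b, c, d, e] gives [2, 1, 2, 2, 1]; set D = diag(2, 1, 2, 2, 1) and form L = D - A. Diagonalising L (or applying a numerical eigensolver to the 5x5 matrix) gives the spectrum above. There is one zero in the spectrum, matching the 1 component.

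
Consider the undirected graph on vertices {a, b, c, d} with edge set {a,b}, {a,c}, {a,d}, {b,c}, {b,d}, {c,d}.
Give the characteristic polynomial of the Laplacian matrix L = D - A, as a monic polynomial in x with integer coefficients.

Reading degrees in the order [a, b, c, d] gives [3, 3, 3, 3]; set D = diag(3, 3, 3, 3) and form L = D - A. The eigenvalues of L are [0, 4, 4, 4]; the characteristic polynomial is the product of (x - lambda_i), which multiplies out to x^4 - 12x^3 + 48x^2 - 64x. The coefficient of x^3 equals -trace(L) = -12, matching the sum of degrees. There is one zero in the spectrum, matching the 1 component. The eigenvalues sum to 12, which equals trace(L) = 2|E|.

x^4 - 12x^3 + 48x^2 - 64x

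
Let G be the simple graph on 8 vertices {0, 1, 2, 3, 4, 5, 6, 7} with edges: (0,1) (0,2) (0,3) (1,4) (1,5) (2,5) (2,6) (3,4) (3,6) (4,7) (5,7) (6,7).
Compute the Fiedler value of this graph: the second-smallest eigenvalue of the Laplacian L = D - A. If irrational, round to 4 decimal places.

Reading degrees in the order [0, 1, 2, 3, 4, 5, 6, 7] gives [3, 3, 3, 3, 3, 3, 3, 3]; set D = diag(3, 3, 3, 3, 3, 3, 3, 3) and form L = D - A. The sorted Laplacian eigenvalues are [0, 2, 2, 2, 4, 4, 4, 6]; the algebraic connectivity is the second entry, 2. The eigenvalues sum to 24, which equals trace(L) = 2|E|.

2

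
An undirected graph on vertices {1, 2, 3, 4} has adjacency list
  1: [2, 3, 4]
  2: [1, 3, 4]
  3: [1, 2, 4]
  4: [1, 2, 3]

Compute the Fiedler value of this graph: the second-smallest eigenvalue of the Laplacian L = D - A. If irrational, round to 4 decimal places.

With the vertex order [1, 2, 3, 4], the degrees are [3, 3, 3, 3], giving D = diag(3, 3, 3, 3) and L = D - A. Computing the eigenvalues of L and sorting gives [0, 4, 4, 4]. The Fiedler value lambda_2 = 4 is strictly positive, so the graph is connected. There is one zero in the spectrum, matching the 1 component.

4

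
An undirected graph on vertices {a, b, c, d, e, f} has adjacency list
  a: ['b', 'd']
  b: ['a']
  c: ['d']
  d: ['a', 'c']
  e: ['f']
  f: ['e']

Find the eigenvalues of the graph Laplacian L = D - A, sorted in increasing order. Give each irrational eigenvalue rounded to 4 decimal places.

Each diagonal entry of L is the vertex degree and each off-diagonal entry is -1 where an edge is present, 0 otherwise; in the order [a, b, c, d, e, f] the diagonal is [2, 1, 1, 2, 1, 1]. L is symmetric positive semidefinite, so every eigenvalue is real and nonnegative. The 2 zero eigenvalues correspond to the 2 connected components. The largest eigenvalue, 3.4142, is at most the vertex count 6. The eigenvalues sum to 8, which equals trace(L) = 2|E|.

[0, 0, 0.5858, 2, 2, 3.4142]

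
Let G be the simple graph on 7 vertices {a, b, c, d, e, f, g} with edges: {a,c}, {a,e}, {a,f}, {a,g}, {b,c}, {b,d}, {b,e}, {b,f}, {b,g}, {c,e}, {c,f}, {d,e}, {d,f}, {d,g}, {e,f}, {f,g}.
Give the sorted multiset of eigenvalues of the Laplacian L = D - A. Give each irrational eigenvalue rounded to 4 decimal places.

[0, 3.2679, 4, 5, 6, 6.7321, 7]

Reading degrees in the order [a, b, c, d, e, f, g] gives [4, 5, 4, 4, 5, 6, 4]; set D = diag(4, 5, 4, 4, 5, 6, 4) and form L = D - A. L is symmetric positive semidefinite, so every eigenvalue is real and nonnegative. The single zero eigenvalue shows the graph is connected.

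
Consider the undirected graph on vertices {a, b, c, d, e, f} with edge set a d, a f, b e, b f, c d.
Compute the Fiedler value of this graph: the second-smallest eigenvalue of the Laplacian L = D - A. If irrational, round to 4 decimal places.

With the vertex order [a, b, c, d, e, f], the degrees are [2, 2, 1, 2, 1, 2], giving D = diag(2, 2, 1, 2, 1, 2) and L = D - A. Computing the eigenvalues of L and sorting gives [0, 0.2679, 1, 2, 3, 3.7321]. The Fiedler value lambda_2 = 0.2679 is strictly positive, so the graph is connected. The largest eigenvalue, 3.7321, is at most the vertex count 6.

0.2679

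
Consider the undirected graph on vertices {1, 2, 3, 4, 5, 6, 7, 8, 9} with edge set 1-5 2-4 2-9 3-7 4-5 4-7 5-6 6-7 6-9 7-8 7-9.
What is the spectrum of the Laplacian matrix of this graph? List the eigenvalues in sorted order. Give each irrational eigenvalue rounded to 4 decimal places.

[0, 0.5502, 0.9516, 1, 2.0568, 2.5171, 3.9769, 4.6110, 6.3362]

Each diagonal entry of L is the vertex degree and each off-diagonal entry is -1 where an edge is present, 0 otherwise; in the order [1, 2, 3, 4, 5, 6, 7, 8, 9] the diagonal is [1, 2, 1, 3, 3, 3, 5, 1, 3]. L is symmetric positive semidefinite, so every eigenvalue is real and nonnegative. The single zero eigenvalue shows the graph is connected. By the matrix-tree theorem the graph has (1/9) * product of the nonzero eigenvalues = 35 spanning trees. There is one zero in the spectrum, matching the 1 component.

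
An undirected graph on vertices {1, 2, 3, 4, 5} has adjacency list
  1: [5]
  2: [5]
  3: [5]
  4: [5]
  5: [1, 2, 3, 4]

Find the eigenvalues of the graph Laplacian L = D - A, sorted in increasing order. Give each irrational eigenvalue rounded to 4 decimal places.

Reading degrees in the order [1, 2, 3, 4, 5] gives [1, 1, 1, 1, 4]; set D = diag(1, 1, 1, 1, 4) and form L = D - A. Diagonalising L (or applying a numerical eigensolver to the 5x5 matrix) gives the spectrum above. The largest eigenvalue, 5, is at most the vertex count 5.

[0, 1, 1, 1, 5]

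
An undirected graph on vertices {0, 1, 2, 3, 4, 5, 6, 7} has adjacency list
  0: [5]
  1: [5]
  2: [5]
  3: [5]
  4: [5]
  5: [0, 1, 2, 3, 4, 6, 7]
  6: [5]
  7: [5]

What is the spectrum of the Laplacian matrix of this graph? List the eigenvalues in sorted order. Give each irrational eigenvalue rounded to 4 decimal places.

Each diagonal entry of L is the vertex degree and each off-diagonal entry is -1 where an edge is present, 0 otherwise; in the order [0, 1, 2, 3, 4, 5, 6, 7] the diagonal is [1, 1, 1, 1, 1, 7, 1, 1]. Since every row of L sums to 0, the all-ones vector is in the kernel and 0 is an eigenvalue. The single zero eigenvalue shows the graph is connected. There is one zero in the spectrum, matching the 1 component.

[0, 1, 1, 1, 1, 1, 1, 8]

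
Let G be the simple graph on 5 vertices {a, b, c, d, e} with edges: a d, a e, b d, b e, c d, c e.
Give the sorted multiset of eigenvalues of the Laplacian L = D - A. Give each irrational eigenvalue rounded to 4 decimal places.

[0, 2, 2, 3, 5]

Each diagonal entry of L is the vertex degree and each off-diagonal entry is -1 where an edge is present, 0 otherwise; in the order [a, b, c, d, e] the diagonal is [2, 2, 2, 3, 3]. Diagonalising L (or applying a numerical eigensolver to the 5x5 matrix) gives the spectrum above. The single zero eigenvalue shows the graph is connected. By the matrix-tree theorem the graph has (1/5) * product of the nonzero eigenvalues = 12 spanning trees. The eigenvalues sum to 12, which equals trace(L) = 2|E|.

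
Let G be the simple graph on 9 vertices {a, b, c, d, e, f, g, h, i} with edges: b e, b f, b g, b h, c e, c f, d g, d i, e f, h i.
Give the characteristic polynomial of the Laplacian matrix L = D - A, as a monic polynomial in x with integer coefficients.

Each diagonal entry of L is the vertex degree and each off-diagonal entry is -1 where an edge is present, 0 otherwise; in the order [a, b, c, d, e, f, g, h, i] the diagonal is [0, 4, 2, 2, 3, 3, 2, 2, 2]. L has integer entries, so p(x) = det(xI - L) has integer coefficients. Expanding the determinant yields x^9 - 20x^8 + 163x^7 - 696x^6 + 1661x^5 - 2174x^4 + 1400x^3 - 320x^2. The constant term is 0 because L is singular (the all-ones vector lies in its kernel). The largest eigenvalue, 5.3615, is at most the vertex count 9. The eigenvalues sum to 20, which equals trace(L) = 2|E|.

x^9 - 20x^8 + 163x^7 - 696x^6 + 1661x^5 - 2174x^4 + 1400x^3 - 320x^2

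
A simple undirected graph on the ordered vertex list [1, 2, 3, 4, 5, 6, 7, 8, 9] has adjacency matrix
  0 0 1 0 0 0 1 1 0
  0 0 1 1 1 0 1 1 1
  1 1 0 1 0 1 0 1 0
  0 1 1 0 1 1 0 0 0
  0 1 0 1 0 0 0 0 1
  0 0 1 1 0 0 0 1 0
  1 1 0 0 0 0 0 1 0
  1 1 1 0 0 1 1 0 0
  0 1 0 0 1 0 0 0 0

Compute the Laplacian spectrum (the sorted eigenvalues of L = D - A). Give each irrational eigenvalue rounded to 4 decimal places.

[0, 1.1685, 2.0636, 3.2482, 3.7320, 4.7055, 5.2356, 6.4339, 7.4129]

Each diagonal entry of L is the vertex degree and each off-diagonal entry is -1 where an edge is present, 0 otherwise; in the order [1, 2, 3, 4, 5, 6, 7, 8, 9] the diagonal is [3, 6, 5, 4, 3, 3, 3, 5, 2]. The multiplicity of 0 as a Laplacian eigenvalue equals the number of connected components. The single zero eigenvalue shows the graph is connected. The eigenvalues sum to 34, which equals trace(L) = 2|E|.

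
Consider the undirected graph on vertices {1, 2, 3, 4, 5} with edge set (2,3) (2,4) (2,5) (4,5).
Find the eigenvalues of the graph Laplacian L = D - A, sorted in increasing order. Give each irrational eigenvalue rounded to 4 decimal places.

Reading degrees in the order [1, 2, 3, 4, 5] gives [0, 3, 1, 2, 2]; set D = diag(0, 3, 1, 2, 2) and form L = D - A. Since every row of L sums to 0, the all-ones vector is in the kernel and 0 is an eigenvalue. The 2 zero eigenvalues correspond to the 2 connected components. The eigenvalues sum to 8, which equals trace(L) = 2|E|.

[0, 0, 1, 3, 4]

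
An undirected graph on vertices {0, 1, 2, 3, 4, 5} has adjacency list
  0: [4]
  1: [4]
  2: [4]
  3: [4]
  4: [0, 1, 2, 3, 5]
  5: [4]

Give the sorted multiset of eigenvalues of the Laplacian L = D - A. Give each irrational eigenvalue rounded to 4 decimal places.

[0, 1, 1, 1, 1, 6]

With the vertex order [0, 1, 2, 3, 4, 5], the degrees are [1, 1, 1, 1, 5, 1], giving D = diag(1, 1, 1, 1, 5, 1) and L = D - A. L is symmetric positive semidefinite, so every eigenvalue is real and nonnegative. The single zero eigenvalue shows the graph is connected. By the matrix-tree theorem the graph has (1/6) * product of the nonzero eigenvalues = 1 spanning tree.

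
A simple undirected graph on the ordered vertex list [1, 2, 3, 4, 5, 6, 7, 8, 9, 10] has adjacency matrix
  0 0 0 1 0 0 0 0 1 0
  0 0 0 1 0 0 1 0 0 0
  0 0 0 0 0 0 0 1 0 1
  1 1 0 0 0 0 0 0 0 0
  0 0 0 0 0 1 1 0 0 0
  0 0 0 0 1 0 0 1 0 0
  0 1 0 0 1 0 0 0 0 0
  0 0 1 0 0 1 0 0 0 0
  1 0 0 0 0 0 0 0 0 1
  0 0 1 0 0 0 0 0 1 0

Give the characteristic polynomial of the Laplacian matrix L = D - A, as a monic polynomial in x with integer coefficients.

x^10 - 20x^9 + 170x^8 - 800x^7 + 2275x^6 - 4004x^5 + 4290x^4 - 2640x^3 + 825x^2 - 100x

Reading degrees in the order [1, 2, 3, 4, 5, 6, 7, 8, 9, 10] gives [2, 2, 2, 2, 2, 2, 2, 2, 2, 2]; set D = diag(2, 2, 2, 2, 2, 2, 2, 2, 2, 2) and form L = D - A. L has integer entries, so p(x) = det(xI - L) has integer coefficients. Expanding the determinant yields x^10 - 20x^9 + 170x^8 - 800x^7 + 2275x^6 - 4004x^5 + 4290x^4 - 2640x^3 + 825x^2 - 100x. The constant term is 0 because L is singular (the all-ones vector lies in its kernel).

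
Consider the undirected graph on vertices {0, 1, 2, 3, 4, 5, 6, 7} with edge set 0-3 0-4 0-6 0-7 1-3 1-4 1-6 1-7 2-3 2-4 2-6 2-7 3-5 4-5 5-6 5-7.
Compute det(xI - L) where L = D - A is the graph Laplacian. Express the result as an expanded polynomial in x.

Each diagonal entry of L is the vertex degree and each off-diagonal entry is -1 where an edge is present, 0 otherwise; in the order [0, 1, 2, 3, 4, 5, 6, 7] the diagonal is [4, 4, 4, 4, 4, 4, 4, 4]. The eigenvalues of L are [0, 4, 4, 4, 4, 4, 4, 8]; the characteristic polynomial is the product of (x - lambda_i), which multiplies out to x^8 - 32x^7 + 432x^6 - 3200x^5 + 14080x^4 - 36864x^3 + 53248x^2 - 32768x. Since p(0) = det(-L) = 0, x divides p(x). There is one zero in the spectrum, matching the 1 component.

x^8 - 32x^7 + 432x^6 - 3200x^5 + 14080x^4 - 36864x^3 + 53248x^2 - 32768x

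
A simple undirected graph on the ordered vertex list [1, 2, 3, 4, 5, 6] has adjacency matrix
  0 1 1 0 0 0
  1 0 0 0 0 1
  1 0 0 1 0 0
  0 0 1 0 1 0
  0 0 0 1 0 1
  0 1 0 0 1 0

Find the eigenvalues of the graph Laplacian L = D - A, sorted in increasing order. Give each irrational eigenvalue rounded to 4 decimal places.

Reading degrees in the order [1, 2, 3, 4, 5, 6] gives [2, 2, 2, 2, 2, 2]; set D = diag(2, 2, 2, 2, 2, 2) and form L = D - A. L is symmetric positive semidefinite, so every eigenvalue is real and nonnegative. The single zero eigenvalue shows the graph is connected. By the matrix-tree theorem the graph has (1/6) * product of the nonzero eigenvalues = 6 spanning trees.

[0, 1, 1, 3, 3, 4]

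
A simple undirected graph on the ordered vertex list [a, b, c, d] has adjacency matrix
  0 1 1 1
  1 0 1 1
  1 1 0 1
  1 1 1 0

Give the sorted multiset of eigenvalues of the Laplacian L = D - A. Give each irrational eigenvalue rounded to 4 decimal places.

With the vertex order [a, b, c, d], the degrees are [3, 3, 3, 3], giving D = diag(3, 3, 3, 3) and L = D - A. The multiplicity of 0 as a Laplacian eigenvalue equals the number of connected components. The single zero eigenvalue shows the graph is connected.

[0, 4, 4, 4]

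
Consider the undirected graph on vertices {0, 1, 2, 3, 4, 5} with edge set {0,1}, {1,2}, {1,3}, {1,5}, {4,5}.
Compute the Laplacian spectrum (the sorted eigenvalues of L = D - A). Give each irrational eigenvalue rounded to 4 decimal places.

Reading degrees in the order [0, 1, 2, 3, 4, 5] gives [1, 4, 1, 1, 1, 2]; set D = diag(1, 4, 1, 1, 1, 2) and form L = D - A. Since every row of L sums to 0, the all-ones vector is in the kernel and 0 is an eigenvalue. The largest eigenvalue, 5.0861, is at most the vertex count 6.

[0, 0.4859, 1, 1, 2.4280, 5.0861]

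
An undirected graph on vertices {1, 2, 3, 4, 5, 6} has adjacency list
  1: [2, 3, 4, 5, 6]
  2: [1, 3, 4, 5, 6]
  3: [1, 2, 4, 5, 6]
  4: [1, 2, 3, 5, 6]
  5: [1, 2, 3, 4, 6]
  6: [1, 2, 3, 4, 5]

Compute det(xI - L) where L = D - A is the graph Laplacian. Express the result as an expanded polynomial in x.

x^6 - 30x^5 + 360x^4 - 2160x^3 + 6480x^2 - 7776x

Each diagonal entry of L is the vertex degree and each off-diagonal entry is -1 where an edge is present, 0 otherwise; in the order [1, 2, 3, 4, 5, 6] the diagonal is [5, 5, 5, 5, 5, 5]. Computing det(xI - L) by cofactor expansion (or equivalently via sum-over-permutations) gives x^6 - 30x^5 + 360x^4 - 2160x^3 + 6480x^2 - 7776x. The coefficient of x^5 equals -trace(L) = -30, matching the sum of degrees. The eigenvalues sum to 30, which equals trace(L) = 2|E|. There is one zero in the spectrum, matching the 1 component.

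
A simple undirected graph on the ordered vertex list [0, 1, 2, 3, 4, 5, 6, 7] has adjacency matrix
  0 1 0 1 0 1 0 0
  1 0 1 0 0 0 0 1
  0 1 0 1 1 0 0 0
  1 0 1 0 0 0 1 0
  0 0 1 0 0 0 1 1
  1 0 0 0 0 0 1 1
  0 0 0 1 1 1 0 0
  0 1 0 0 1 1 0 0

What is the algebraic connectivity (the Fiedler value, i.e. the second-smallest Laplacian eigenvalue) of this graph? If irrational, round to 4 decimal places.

2

With the vertex order [0, 1, 2, 3, 4, 5, 6, 7], the degrees are [3, 3, 3, 3, 3, 3, 3, 3], giving D = diag(3, 3, 3, 3, 3, 3, 3, 3) and L = D - A. Computing the eigenvalues of L and sorting gives [0, 2, 2, 2, 4, 4, 4, 6]. The Fiedler value lambda_2 = 2 is strictly positive, so the graph is connected. By the matrix-tree theorem the graph has (1/8) * product of the nonzero eigenvalues = 384 spanning trees. There is one zero in the spectrum, matching the 1 component.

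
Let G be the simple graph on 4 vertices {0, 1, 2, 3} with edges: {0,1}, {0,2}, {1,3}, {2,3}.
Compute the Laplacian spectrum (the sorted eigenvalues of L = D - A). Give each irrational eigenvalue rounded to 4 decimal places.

[0, 2, 2, 4]

With the vertex order [0, 1, 2, 3], the degrees are [2, 2, 2, 2], giving D = diag(2, 2, 2, 2) and L = D - A. Since every row of L sums to 0, the all-ones vector is in the kernel and 0 is an eigenvalue. The single zero eigenvalue shows the graph is connected. There is one zero in the spectrum, matching the 1 component.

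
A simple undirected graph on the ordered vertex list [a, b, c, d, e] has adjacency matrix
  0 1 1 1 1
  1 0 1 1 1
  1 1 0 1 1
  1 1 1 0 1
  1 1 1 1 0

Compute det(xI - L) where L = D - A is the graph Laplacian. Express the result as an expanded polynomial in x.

x^5 - 20x^4 + 150x^3 - 500x^2 + 625x

Each diagonal entry of L is the vertex degree and each off-diagonal entry is -1 where an edge is present, 0 otherwise; in the order [a, b, c, d, e] the diagonal is [4, 4, 4, 4, 4]. Computing det(xI - L) by cofactor expansion (or equivalently via sum-over-permutations) gives x^5 - 20x^4 + 150x^3 - 500x^2 + 625x. The coefficient of x^4 equals -trace(L) = -20, matching the sum of degrees. The largest eigenvalue, 5, is at most the vertex count 5.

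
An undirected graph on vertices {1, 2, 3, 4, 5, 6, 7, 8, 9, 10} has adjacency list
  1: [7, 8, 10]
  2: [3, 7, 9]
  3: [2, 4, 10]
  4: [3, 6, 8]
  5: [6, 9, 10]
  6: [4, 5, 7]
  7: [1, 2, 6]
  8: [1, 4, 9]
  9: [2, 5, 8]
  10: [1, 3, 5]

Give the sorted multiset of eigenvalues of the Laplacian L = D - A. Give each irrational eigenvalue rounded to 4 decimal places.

[0, 2, 2, 2, 2, 2, 5, 5, 5, 5]

Reading degrees in the order [1, 2, 3, 4, 5, 6, 7, 8, 9, 10] gives [3, 3, 3, 3, 3, 3, 3, 3, 3, 3]; set D = diag(3, 3, 3, 3, 3, 3, 3, 3, 3, 3) and form L = D - A. Since every row of L sums to 0, the all-ones vector is in the kernel and 0 is an eigenvalue. The eigenvalues sum to 30, which equals trace(L) = 2|E|. The largest eigenvalue, 5, is at most the vertex count 10.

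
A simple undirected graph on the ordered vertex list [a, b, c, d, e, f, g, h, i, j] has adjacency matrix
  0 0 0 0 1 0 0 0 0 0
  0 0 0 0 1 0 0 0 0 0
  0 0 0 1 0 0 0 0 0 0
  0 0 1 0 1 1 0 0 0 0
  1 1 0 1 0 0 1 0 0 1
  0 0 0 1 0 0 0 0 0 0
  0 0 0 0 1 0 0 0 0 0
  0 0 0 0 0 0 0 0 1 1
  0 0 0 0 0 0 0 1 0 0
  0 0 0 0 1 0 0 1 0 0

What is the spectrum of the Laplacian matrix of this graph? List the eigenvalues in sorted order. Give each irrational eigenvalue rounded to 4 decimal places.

Each diagonal entry of L is the vertex degree and each off-diagonal entry is -1 where an edge is present, 0 otherwise; in the order [a, b, c, d, e, f, g, h, i, j] the diagonal is [1, 1, 1, 3, 5, 1, 1, 2, 1, 2]. Diagonalising L (or applying a numerical eigensolver to the 10x10 matrix) gives the spectrum above. The single zero eigenvalue shows the graph is connected. The eigenvalues sum to 18, which equals trace(L) = 2|E|. By the matrix-tree theorem the graph has (1/10) * product of the nonzero eigenvalues = 1 spanning tree.

[0, 0.2222, 0.4412, 1, 1, 1, 1.4963, 3.1080, 3.5435, 6.1888]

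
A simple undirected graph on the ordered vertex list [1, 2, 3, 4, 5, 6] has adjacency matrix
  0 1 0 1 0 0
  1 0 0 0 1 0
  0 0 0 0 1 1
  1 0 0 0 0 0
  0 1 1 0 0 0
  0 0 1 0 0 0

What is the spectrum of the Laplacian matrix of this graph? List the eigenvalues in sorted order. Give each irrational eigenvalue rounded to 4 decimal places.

Reading degrees in the order [1, 2, 3, 4, 5, 6] gives [2, 2, 2, 1, 2, 1]; set D = diag(2, 2, 2, 1, 2, 1) and form L = D - A. The multiplicity of 0 as a Laplacian eigenvalue equals the number of connected components. The single zero eigenvalue shows the graph is connected. The eigenvalues sum to 10, which equals trace(L) = 2|E|.

[0, 0.2679, 1, 2, 3, 3.7321]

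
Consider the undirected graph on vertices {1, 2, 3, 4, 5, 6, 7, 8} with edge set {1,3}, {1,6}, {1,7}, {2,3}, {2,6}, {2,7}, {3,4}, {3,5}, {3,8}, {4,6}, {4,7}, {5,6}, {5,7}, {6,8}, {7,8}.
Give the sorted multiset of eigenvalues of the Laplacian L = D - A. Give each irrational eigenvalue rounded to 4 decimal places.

[0, 3, 3, 3, 3, 5, 5, 8]

With the vertex order [1, 2, 3, 4, 5, 6, 7, 8], the degrees are [3, 3, 5, 3, 3, 5, 5, 3], giving D = diag(3, 3, 5, 3, 3, 5, 5, 3) and L = D - A. L is symmetric positive semidefinite, so every eigenvalue is real and nonnegative. The single zero eigenvalue shows the graph is connected. The eigenvalues sum to 30, which equals trace(L) = 2|E|. There is one zero in the spectrum, matching the 1 component.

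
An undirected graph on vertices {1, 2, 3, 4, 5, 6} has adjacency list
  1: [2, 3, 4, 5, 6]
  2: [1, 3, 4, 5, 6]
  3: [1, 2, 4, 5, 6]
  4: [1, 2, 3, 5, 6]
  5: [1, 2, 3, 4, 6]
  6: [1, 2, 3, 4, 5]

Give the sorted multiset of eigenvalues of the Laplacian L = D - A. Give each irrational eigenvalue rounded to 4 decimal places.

With the vertex order [1, 2, 3, 4, 5, 6], the degrees are [5, 5, 5, 5, 5, 5], giving D = diag(5, 5, 5, 5, 5, 5) and L = D - A. Diagonalising L (or applying a numerical eigensolver to the 6x6 matrix) gives the spectrum above. The eigenvalues sum to 30, which equals trace(L) = 2|E|. The largest eigenvalue, 6, is at most the vertex count 6.

[0, 6, 6, 6, 6, 6]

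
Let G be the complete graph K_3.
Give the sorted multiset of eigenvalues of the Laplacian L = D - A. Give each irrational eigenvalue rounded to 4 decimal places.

The graph has 3 vertices and degree multiset [2, 2, 2]; D is the diagonal matrix of degrees and L = D - A. Since every row of L sums to 0, the all-ones vector is in the kernel and 0 is an eigenvalue. By the matrix-tree theorem the graph has (1/3) * product of the nonzero eigenvalues = 3 spanning trees.

[0, 3, 3]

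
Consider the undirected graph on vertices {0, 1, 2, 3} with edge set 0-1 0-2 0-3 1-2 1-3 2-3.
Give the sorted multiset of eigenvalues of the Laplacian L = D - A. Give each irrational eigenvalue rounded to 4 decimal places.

[0, 4, 4, 4]

Reading degrees in the order [0, 1, 2, 3] gives [3, 3, 3, 3]; set D = diag(3, 3, 3, 3) and form L = D - A. Since every row of L sums to 0, the all-ones vector is in the kernel and 0 is an eigenvalue. The single zero eigenvalue shows the graph is connected. The largest eigenvalue, 4, is at most the vertex count 4. There is one zero in the spectrum, matching the 1 component.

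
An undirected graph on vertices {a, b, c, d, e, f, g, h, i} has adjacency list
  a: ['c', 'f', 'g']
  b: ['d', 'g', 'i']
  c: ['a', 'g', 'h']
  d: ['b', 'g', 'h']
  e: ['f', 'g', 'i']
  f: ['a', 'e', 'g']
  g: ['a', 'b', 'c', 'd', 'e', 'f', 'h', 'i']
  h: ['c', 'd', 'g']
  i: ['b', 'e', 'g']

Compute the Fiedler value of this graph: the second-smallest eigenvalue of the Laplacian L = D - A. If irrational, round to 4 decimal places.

Reading degrees in the order [a, b, c, d, e, f, g, h, i] gives [3, 3, 3, 3, 3, 3, 8, 3, 3]; set D = diag(3, 3, 3, 3, 3, 3, 8, 3, 3) and form L = D - A. The sorted Laplacian eigenvalues are [0, 1.5858, 1.5858, 3, 3, 4.4142, 4.4142, 5, 9]; the algebraic connectivity is the second entry, 1.5858. The eigenvalues sum to 32, which equals trace(L) = 2|E|.

1.5858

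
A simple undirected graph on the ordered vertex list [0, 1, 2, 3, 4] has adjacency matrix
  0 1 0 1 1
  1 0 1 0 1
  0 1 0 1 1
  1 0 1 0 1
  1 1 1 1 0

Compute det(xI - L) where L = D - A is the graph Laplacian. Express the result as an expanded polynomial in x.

x^5 - 16x^4 + 94x^3 - 240x^2 + 225x

Reading degrees in the order [0, 1, 2, 3, 4] gives [3, 3, 3, 3, 4]; set D = diag(3, 3, 3, 3, 4) and form L = D - A. The eigenvalues of L are [0, 3, 3, 5, 5]; the characteristic polynomial is the product of (x - lambda_i), which multiplies out to x^5 - 16x^4 + 94x^3 - 240x^2 + 225x. Since p(0) = det(-L) = 0, x divides p(x). By the matrix-tree theorem the graph has (1/5) * product of the nonzero eigenvalues = 45 spanning trees. The largest eigenvalue, 5, is at most the vertex count 5.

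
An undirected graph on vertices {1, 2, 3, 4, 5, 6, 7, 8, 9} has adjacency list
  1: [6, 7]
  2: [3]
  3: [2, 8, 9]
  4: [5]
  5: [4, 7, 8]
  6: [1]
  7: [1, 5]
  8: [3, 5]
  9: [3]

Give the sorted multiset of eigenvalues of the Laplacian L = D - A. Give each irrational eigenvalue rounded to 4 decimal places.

Reading degrees in the order [1, 2, 3, 4, 5, 6, 7, 8, 9] gives [2, 1, 3, 1, 3, 1, 2, 2, 1]; set D = diag(2, 1, 3, 1, 3, 1, 2, 2, 1) and form L = D - A. L is symmetric positive semidefinite, so every eigenvalue is real and nonnegative. The eigenvalues sum to 16, which equals trace(L) = 2|E|.

[0, 0.1658, 0.4679, 1, 1.3434, 1.6527, 3, 3.8794, 4.4909]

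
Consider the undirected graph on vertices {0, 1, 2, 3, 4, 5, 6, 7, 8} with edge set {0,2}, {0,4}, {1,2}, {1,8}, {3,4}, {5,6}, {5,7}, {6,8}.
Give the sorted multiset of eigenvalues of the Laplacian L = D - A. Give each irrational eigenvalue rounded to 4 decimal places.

[0, 0.1206, 0.4679, 1, 1.6527, 2.3473, 3, 3.5321, 3.8794]

Reading degrees in the order [0, 1, 2, 3, 4, 5, 6, 7, 8] gives [2, 2, 2, 1, 2, 2, 2, 1, 2]; set D = diag(2, 2, 2, 1, 2, 2, 2, 1, 2) and form L = D - A. Diagonalising L (or applying a numerical eigensolver to the 9x9 matrix) gives the spectrum above. The single zero eigenvalue shows the graph is connected.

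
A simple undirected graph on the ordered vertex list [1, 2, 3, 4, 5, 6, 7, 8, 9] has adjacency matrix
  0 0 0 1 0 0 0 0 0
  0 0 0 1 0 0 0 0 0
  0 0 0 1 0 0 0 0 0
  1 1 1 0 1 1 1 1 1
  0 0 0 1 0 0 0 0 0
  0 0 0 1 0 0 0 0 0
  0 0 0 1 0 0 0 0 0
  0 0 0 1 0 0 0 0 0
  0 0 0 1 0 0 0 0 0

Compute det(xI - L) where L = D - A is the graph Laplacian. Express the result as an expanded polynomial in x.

Each diagonal entry of L is the vertex degree and each off-diagonal entry is -1 where an edge is present, 0 otherwise; in the order [1, 2, 3, 4, 5, 6, 7, 8, 9] the diagonal is [1, 1, 1, 8, 1, 1, 1, 1, 1]. The eigenvalues of L are [0, 1, 1, 1, 1, 1, 1, 1, 9]; the characteristic polynomial is the product of (x - lambda_i), which multiplies out to x^9 - 16x^8 + 84x^7 - 224x^6 + 350x^5 - 336x^4 + 196x^3 - 64x^2 + 9x. Since p(0) = det(-L) = 0, x divides p(x). There is one zero in the spectrum, matching the 1 component.

x^9 - 16x^8 + 84x^7 - 224x^6 + 350x^5 - 336x^4 + 196x^3 - 64x^2 + 9x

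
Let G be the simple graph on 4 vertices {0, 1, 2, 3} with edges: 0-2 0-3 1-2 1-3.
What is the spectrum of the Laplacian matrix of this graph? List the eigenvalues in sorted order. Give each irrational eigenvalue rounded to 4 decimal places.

[0, 2, 2, 4]

With the vertex order [0, 1, 2, 3], the degrees are [2, 2, 2, 2], giving D = diag(2, 2, 2, 2) and L = D - A. Since every row of L sums to 0, the all-ones vector is in the kernel and 0 is an eigenvalue. The eigenvalues sum to 8, which equals trace(L) = 2|E|.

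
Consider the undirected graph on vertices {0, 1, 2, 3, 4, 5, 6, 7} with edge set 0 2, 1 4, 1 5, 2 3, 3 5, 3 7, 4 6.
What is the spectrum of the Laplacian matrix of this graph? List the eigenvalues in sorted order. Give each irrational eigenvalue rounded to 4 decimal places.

Reading degrees in the order [0, 1, 2, 3, 4, 5, 6, 7] gives [1, 2, 2, 3, 2, 2, 1, 1]; set D = diag(1, 2, 2, 3, 2, 2, 1, 1) and form L = D - A. Diagonalising L (or applying a numerical eigensolver to the 8x8 matrix) gives the spectrum above. The single zero eigenvalue shows the graph is connected. The largest eigenvalue, 4.3429, is at most the vertex count 8. By the matrix-tree theorem the graph has (1/8) * product of the nonzero eigenvalues = 1 spanning tree.

[0, 0.1864, 0.5858, 1, 2, 2.4707, 3.4142, 4.3429]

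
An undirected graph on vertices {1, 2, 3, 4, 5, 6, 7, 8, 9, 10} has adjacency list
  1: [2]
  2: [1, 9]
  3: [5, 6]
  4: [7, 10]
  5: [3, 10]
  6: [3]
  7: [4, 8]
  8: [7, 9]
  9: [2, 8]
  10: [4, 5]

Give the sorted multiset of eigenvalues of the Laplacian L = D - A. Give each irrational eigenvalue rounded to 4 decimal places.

Reading degrees in the order [1, 2, 3, 4, 5, 6, 7, 8, 9, 10] gives [1, 2, 2, 2, 2, 1, 2, 2, 2, 2]; set D = diag(1, 2, 2, 2, 2, 1, 2, 2, 2, 2) and form L = D - A. Since every row of L sums to 0, the all-ones vector is in the kernel and 0 is an eigenvalue. The single zero eigenvalue shows the graph is connected. By the matrix-tree theorem the graph has (1/10) * product of the nonzero eigenvalues = 1 spanning tree. The eigenvalues sum to 18, which equals trace(L) = 2|E|.

[0, 0.0979, 0.3820, 0.8244, 1.3820, 2, 2.6180, 3.1756, 3.6180, 3.9021]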